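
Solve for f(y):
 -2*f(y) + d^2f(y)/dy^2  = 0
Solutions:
 f(y) = C1*exp(-sqrt(2)*y) + C2*exp(sqrt(2)*y)


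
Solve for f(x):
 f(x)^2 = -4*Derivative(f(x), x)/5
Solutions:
 f(x) = 4/(C1 + 5*x)


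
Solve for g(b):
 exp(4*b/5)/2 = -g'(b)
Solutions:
 g(b) = C1 - 5*exp(4*b/5)/8


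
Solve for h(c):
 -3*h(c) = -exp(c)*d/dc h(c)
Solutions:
 h(c) = C1*exp(-3*exp(-c))


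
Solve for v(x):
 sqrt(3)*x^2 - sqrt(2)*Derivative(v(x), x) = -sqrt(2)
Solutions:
 v(x) = C1 + sqrt(6)*x^3/6 + x


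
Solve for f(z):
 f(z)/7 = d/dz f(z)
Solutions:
 f(z) = C1*exp(z/7)


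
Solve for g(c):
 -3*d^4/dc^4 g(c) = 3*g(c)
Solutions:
 g(c) = (C1*sin(sqrt(2)*c/2) + C2*cos(sqrt(2)*c/2))*exp(-sqrt(2)*c/2) + (C3*sin(sqrt(2)*c/2) + C4*cos(sqrt(2)*c/2))*exp(sqrt(2)*c/2)


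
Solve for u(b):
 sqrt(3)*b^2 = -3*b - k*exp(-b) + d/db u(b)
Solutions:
 u(b) = C1 + sqrt(3)*b^3/3 + 3*b^2/2 - k*exp(-b)


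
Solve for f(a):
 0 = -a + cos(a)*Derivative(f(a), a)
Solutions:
 f(a) = C1 + Integral(a/cos(a), a)


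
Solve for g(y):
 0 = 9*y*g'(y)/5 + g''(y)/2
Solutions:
 g(y) = C1 + C2*erf(3*sqrt(5)*y/5)


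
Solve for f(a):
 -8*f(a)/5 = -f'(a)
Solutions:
 f(a) = C1*exp(8*a/5)


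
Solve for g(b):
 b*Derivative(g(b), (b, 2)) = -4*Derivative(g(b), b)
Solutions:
 g(b) = C1 + C2/b^3


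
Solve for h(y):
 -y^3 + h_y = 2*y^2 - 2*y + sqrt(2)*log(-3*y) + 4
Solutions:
 h(y) = C1 + y^4/4 + 2*y^3/3 - y^2 + sqrt(2)*y*log(-y) + y*(-sqrt(2) + sqrt(2)*log(3) + 4)


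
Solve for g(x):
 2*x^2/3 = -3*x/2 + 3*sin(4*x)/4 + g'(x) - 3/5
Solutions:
 g(x) = C1 + 2*x^3/9 + 3*x^2/4 + 3*x/5 + 3*cos(4*x)/16


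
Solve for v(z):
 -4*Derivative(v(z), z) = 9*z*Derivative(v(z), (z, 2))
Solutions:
 v(z) = C1 + C2*z^(5/9)


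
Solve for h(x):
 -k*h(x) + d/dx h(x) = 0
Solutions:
 h(x) = C1*exp(k*x)


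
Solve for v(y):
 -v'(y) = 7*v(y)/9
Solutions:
 v(y) = C1*exp(-7*y/9)


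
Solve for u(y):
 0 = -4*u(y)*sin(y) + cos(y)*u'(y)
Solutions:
 u(y) = C1/cos(y)^4


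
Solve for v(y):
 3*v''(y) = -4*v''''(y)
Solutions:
 v(y) = C1 + C2*y + C3*sin(sqrt(3)*y/2) + C4*cos(sqrt(3)*y/2)


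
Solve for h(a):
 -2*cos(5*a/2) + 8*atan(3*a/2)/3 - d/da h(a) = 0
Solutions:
 h(a) = C1 + 8*a*atan(3*a/2)/3 - 8*log(9*a^2 + 4)/9 - 4*sin(5*a/2)/5


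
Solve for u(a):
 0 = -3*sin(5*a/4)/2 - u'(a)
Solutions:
 u(a) = C1 + 6*cos(5*a/4)/5


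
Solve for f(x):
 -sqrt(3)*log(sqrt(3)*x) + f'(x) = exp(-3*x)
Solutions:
 f(x) = C1 + sqrt(3)*x*log(x) + sqrt(3)*x*(-1 + log(3)/2) - exp(-3*x)/3


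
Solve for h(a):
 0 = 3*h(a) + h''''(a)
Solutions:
 h(a) = (C1*sin(sqrt(2)*3^(1/4)*a/2) + C2*cos(sqrt(2)*3^(1/4)*a/2))*exp(-sqrt(2)*3^(1/4)*a/2) + (C3*sin(sqrt(2)*3^(1/4)*a/2) + C4*cos(sqrt(2)*3^(1/4)*a/2))*exp(sqrt(2)*3^(1/4)*a/2)


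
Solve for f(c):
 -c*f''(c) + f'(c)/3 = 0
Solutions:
 f(c) = C1 + C2*c^(4/3)


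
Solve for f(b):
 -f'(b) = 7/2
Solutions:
 f(b) = C1 - 7*b/2


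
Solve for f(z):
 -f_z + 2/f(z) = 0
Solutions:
 f(z) = -sqrt(C1 + 4*z)
 f(z) = sqrt(C1 + 4*z)


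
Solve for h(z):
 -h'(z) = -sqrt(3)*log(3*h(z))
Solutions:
 -sqrt(3)*Integral(1/(log(_y) + log(3)), (_y, h(z)))/3 = C1 - z


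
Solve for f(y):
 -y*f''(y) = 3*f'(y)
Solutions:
 f(y) = C1 + C2/y^2


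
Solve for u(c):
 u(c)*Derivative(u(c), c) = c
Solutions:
 u(c) = -sqrt(C1 + c^2)
 u(c) = sqrt(C1 + c^2)


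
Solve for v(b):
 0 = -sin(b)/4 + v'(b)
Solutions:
 v(b) = C1 - cos(b)/4


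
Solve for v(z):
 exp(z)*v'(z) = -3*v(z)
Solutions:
 v(z) = C1*exp(3*exp(-z))


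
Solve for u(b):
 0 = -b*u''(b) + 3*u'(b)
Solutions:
 u(b) = C1 + C2*b^4


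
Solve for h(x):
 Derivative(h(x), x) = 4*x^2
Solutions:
 h(x) = C1 + 4*x^3/3


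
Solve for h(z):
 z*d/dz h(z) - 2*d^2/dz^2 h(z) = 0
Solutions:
 h(z) = C1 + C2*erfi(z/2)


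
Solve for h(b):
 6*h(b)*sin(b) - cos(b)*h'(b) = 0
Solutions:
 h(b) = C1/cos(b)^6


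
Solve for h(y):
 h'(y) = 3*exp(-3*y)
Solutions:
 h(y) = C1 - exp(-3*y)


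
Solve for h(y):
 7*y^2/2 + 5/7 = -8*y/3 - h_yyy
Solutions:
 h(y) = C1 + C2*y + C3*y^2 - 7*y^5/120 - y^4/9 - 5*y^3/42


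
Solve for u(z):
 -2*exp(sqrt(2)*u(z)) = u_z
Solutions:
 u(z) = sqrt(2)*(2*log(1/(C1 + 2*z)) - log(2))/4


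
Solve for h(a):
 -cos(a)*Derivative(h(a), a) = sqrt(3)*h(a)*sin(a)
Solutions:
 h(a) = C1*cos(a)^(sqrt(3))


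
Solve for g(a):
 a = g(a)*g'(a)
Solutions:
 g(a) = -sqrt(C1 + a^2)
 g(a) = sqrt(C1 + a^2)


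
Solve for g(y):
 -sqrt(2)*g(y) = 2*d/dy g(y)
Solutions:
 g(y) = C1*exp(-sqrt(2)*y/2)


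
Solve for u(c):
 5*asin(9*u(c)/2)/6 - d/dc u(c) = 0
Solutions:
 Integral(1/asin(9*_y/2), (_y, u(c))) = C1 + 5*c/6


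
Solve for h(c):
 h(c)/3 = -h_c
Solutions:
 h(c) = C1*exp(-c/3)


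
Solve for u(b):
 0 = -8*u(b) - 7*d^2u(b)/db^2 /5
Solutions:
 u(b) = C1*sin(2*sqrt(70)*b/7) + C2*cos(2*sqrt(70)*b/7)


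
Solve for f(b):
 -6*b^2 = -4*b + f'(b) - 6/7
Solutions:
 f(b) = C1 - 2*b^3 + 2*b^2 + 6*b/7


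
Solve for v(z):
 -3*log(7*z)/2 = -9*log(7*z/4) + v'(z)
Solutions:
 v(z) = C1 + 15*z*log(z)/2 - 18*z*log(2) - 15*z/2 + 15*z*log(7)/2


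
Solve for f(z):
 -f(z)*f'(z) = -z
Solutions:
 f(z) = -sqrt(C1 + z^2)
 f(z) = sqrt(C1 + z^2)


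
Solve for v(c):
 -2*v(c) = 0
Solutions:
 v(c) = 0


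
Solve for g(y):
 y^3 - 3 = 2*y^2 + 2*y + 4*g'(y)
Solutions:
 g(y) = C1 + y^4/16 - y^3/6 - y^2/4 - 3*y/4


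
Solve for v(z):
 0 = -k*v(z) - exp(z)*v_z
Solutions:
 v(z) = C1*exp(k*exp(-z))


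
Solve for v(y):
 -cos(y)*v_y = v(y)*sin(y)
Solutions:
 v(y) = C1*cos(y)


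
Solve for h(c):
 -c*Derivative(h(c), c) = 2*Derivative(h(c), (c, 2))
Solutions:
 h(c) = C1 + C2*erf(c/2)


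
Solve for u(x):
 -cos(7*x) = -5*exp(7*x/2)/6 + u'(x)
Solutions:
 u(x) = C1 + 5*exp(7*x/2)/21 - sin(7*x)/7


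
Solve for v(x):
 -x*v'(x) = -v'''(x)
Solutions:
 v(x) = C1 + Integral(C2*airyai(x) + C3*airybi(x), x)


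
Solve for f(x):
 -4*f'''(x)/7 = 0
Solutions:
 f(x) = C1 + C2*x + C3*x^2


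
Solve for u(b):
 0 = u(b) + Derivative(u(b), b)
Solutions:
 u(b) = C1*exp(-b)


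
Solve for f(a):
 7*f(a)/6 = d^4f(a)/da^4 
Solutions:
 f(a) = C1*exp(-6^(3/4)*7^(1/4)*a/6) + C2*exp(6^(3/4)*7^(1/4)*a/6) + C3*sin(6^(3/4)*7^(1/4)*a/6) + C4*cos(6^(3/4)*7^(1/4)*a/6)


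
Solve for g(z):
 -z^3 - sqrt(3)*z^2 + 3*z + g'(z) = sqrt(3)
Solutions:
 g(z) = C1 + z^4/4 + sqrt(3)*z^3/3 - 3*z^2/2 + sqrt(3)*z


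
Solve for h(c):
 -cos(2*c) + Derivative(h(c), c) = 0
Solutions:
 h(c) = C1 + sin(2*c)/2


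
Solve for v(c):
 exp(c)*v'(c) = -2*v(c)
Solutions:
 v(c) = C1*exp(2*exp(-c))


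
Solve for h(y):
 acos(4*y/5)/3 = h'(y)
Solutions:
 h(y) = C1 + y*acos(4*y/5)/3 - sqrt(25 - 16*y^2)/12


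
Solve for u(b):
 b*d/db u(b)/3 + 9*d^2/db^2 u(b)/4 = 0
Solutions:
 u(b) = C1 + C2*erf(sqrt(6)*b/9)


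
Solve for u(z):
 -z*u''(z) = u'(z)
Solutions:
 u(z) = C1 + C2*log(z)


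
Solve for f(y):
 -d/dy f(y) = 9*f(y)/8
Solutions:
 f(y) = C1*exp(-9*y/8)


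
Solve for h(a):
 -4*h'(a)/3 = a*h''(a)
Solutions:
 h(a) = C1 + C2/a^(1/3)


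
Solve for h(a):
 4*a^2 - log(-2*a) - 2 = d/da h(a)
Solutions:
 h(a) = C1 + 4*a^3/3 - a*log(-a) + a*(-1 - log(2))


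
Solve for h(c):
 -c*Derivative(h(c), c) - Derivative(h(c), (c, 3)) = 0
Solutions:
 h(c) = C1 + Integral(C2*airyai(-c) + C3*airybi(-c), c)


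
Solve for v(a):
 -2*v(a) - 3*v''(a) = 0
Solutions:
 v(a) = C1*sin(sqrt(6)*a/3) + C2*cos(sqrt(6)*a/3)


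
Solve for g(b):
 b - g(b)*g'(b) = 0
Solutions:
 g(b) = -sqrt(C1 + b^2)
 g(b) = sqrt(C1 + b^2)


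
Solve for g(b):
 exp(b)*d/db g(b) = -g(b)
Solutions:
 g(b) = C1*exp(exp(-b))


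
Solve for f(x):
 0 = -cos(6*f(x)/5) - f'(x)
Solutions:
 x - 5*log(sin(6*f(x)/5) - 1)/12 + 5*log(sin(6*f(x)/5) + 1)/12 = C1


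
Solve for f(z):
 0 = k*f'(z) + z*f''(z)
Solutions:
 f(z) = C1 + z^(1 - re(k))*(C2*sin(log(z)*Abs(im(k))) + C3*cos(log(z)*im(k)))


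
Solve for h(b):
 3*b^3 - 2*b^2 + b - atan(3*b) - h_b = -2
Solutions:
 h(b) = C1 + 3*b^4/4 - 2*b^3/3 + b^2/2 - b*atan(3*b) + 2*b + log(9*b^2 + 1)/6


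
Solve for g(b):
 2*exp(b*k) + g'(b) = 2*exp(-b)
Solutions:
 g(b) = C1 - 2*exp(-b) - 2*exp(b*k)/k


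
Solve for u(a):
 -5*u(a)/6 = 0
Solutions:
 u(a) = 0


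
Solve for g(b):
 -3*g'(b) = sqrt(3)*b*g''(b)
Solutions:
 g(b) = C1 + C2*b^(1 - sqrt(3))


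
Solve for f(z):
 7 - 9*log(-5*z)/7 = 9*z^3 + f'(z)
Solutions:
 f(z) = C1 - 9*z^4/4 - 9*z*log(-z)/7 + z*(58 - 9*log(5))/7


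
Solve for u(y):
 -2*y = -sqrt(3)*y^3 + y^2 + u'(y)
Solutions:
 u(y) = C1 + sqrt(3)*y^4/4 - y^3/3 - y^2


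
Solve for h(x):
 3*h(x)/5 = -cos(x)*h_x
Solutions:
 h(x) = C1*(sin(x) - 1)^(3/10)/(sin(x) + 1)^(3/10)


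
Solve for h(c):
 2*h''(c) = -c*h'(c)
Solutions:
 h(c) = C1 + C2*erf(c/2)


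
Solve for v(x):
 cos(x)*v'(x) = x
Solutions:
 v(x) = C1 + Integral(x/cos(x), x)


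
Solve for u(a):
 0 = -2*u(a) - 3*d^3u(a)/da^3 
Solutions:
 u(a) = C3*exp(-2^(1/3)*3^(2/3)*a/3) + (C1*sin(2^(1/3)*3^(1/6)*a/2) + C2*cos(2^(1/3)*3^(1/6)*a/2))*exp(2^(1/3)*3^(2/3)*a/6)


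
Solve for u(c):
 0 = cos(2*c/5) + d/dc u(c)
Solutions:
 u(c) = C1 - 5*sin(2*c/5)/2


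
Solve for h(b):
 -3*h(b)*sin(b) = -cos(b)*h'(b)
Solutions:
 h(b) = C1/cos(b)^3


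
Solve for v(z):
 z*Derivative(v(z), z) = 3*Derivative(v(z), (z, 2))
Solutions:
 v(z) = C1 + C2*erfi(sqrt(6)*z/6)


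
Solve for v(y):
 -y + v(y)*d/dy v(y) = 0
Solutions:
 v(y) = -sqrt(C1 + y^2)
 v(y) = sqrt(C1 + y^2)


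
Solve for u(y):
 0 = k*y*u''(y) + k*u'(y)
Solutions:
 u(y) = C1 + C2*log(y)


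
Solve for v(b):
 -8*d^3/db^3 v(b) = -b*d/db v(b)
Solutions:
 v(b) = C1 + Integral(C2*airyai(b/2) + C3*airybi(b/2), b)


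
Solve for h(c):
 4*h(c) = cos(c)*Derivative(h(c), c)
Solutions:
 h(c) = C1*(sin(c)^2 + 2*sin(c) + 1)/(sin(c)^2 - 2*sin(c) + 1)


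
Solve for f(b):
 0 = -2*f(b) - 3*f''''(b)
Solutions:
 f(b) = (C1*sin(6^(3/4)*b/6) + C2*cos(6^(3/4)*b/6))*exp(-6^(3/4)*b/6) + (C3*sin(6^(3/4)*b/6) + C4*cos(6^(3/4)*b/6))*exp(6^(3/4)*b/6)


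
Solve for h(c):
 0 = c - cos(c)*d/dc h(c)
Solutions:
 h(c) = C1 + Integral(c/cos(c), c)


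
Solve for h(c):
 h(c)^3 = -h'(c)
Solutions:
 h(c) = -sqrt(2)*sqrt(-1/(C1 - c))/2
 h(c) = sqrt(2)*sqrt(-1/(C1 - c))/2


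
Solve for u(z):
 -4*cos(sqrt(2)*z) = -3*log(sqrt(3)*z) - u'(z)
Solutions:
 u(z) = C1 - 3*z*log(z) - 3*z*log(3)/2 + 3*z + 2*sqrt(2)*sin(sqrt(2)*z)


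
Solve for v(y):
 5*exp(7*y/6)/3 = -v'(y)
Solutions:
 v(y) = C1 - 10*exp(7*y/6)/7


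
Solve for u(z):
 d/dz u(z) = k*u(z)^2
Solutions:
 u(z) = -1/(C1 + k*z)


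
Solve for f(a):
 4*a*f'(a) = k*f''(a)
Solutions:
 f(a) = C1 + C2*erf(sqrt(2)*a*sqrt(-1/k))/sqrt(-1/k)


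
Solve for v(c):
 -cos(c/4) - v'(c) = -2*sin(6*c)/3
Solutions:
 v(c) = C1 - 4*sin(c/4) - cos(6*c)/9


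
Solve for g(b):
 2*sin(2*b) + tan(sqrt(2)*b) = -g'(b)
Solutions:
 g(b) = C1 + sqrt(2)*log(cos(sqrt(2)*b))/2 + cos(2*b)


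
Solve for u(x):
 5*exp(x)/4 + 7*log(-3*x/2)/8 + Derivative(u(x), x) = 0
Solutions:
 u(x) = C1 - 7*x*log(-x)/8 + 7*x*(-log(3) + log(2) + 1)/8 - 5*exp(x)/4


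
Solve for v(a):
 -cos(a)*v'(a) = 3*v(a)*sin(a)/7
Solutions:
 v(a) = C1*cos(a)^(3/7)


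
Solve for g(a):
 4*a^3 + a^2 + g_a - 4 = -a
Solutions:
 g(a) = C1 - a^4 - a^3/3 - a^2/2 + 4*a


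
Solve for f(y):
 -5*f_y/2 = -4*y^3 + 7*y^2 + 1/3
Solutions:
 f(y) = C1 + 2*y^4/5 - 14*y^3/15 - 2*y/15


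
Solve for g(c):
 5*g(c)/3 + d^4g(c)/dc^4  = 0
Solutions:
 g(c) = (C1*sin(sqrt(2)*3^(3/4)*5^(1/4)*c/6) + C2*cos(sqrt(2)*3^(3/4)*5^(1/4)*c/6))*exp(-sqrt(2)*3^(3/4)*5^(1/4)*c/6) + (C3*sin(sqrt(2)*3^(3/4)*5^(1/4)*c/6) + C4*cos(sqrt(2)*3^(3/4)*5^(1/4)*c/6))*exp(sqrt(2)*3^(3/4)*5^(1/4)*c/6)


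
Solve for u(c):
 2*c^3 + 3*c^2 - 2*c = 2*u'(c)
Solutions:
 u(c) = C1 + c^4/4 + c^3/2 - c^2/2


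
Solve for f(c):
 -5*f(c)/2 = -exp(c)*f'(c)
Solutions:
 f(c) = C1*exp(-5*exp(-c)/2)


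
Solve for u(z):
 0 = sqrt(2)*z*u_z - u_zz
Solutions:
 u(z) = C1 + C2*erfi(2^(3/4)*z/2)


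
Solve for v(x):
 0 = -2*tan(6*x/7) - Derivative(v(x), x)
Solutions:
 v(x) = C1 + 7*log(cos(6*x/7))/3


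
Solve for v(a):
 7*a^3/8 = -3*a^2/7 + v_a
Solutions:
 v(a) = C1 + 7*a^4/32 + a^3/7


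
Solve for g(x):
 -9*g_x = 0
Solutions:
 g(x) = C1


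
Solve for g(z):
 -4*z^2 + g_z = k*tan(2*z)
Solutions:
 g(z) = C1 - k*log(cos(2*z))/2 + 4*z^3/3


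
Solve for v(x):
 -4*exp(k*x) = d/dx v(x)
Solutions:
 v(x) = C1 - 4*exp(k*x)/k


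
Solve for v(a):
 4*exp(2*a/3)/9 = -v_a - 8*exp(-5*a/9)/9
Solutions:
 v(a) = C1 - 2*exp(2*a/3)/3 + 8*exp(-5*a/9)/5


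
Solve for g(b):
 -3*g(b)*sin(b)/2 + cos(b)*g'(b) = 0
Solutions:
 g(b) = C1/cos(b)^(3/2)


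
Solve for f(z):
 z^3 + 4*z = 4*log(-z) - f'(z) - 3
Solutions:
 f(z) = C1 - z^4/4 - 2*z^2 + 4*z*log(-z) - 7*z


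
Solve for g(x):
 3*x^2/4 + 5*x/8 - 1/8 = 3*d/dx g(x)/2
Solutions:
 g(x) = C1 + x^3/6 + 5*x^2/24 - x/12


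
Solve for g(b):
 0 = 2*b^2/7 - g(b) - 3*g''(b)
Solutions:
 g(b) = C1*sin(sqrt(3)*b/3) + C2*cos(sqrt(3)*b/3) + 2*b^2/7 - 12/7


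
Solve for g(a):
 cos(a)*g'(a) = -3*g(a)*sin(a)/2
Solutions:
 g(a) = C1*cos(a)^(3/2)


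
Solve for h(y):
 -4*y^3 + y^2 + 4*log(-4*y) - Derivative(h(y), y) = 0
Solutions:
 h(y) = C1 - y^4 + y^3/3 + 4*y*log(-y) + 4*y*(-1 + 2*log(2))


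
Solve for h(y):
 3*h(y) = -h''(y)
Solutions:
 h(y) = C1*sin(sqrt(3)*y) + C2*cos(sqrt(3)*y)


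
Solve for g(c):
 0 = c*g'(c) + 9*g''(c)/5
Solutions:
 g(c) = C1 + C2*erf(sqrt(10)*c/6)


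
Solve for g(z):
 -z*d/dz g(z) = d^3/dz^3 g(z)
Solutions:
 g(z) = C1 + Integral(C2*airyai(-z) + C3*airybi(-z), z)


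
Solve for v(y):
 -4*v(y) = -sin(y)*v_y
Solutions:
 v(y) = C1*(cos(y)^2 - 2*cos(y) + 1)/(cos(y)^2 + 2*cos(y) + 1)


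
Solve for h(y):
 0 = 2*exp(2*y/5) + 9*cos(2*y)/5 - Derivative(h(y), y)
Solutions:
 h(y) = C1 + 5*exp(2*y/5) + 9*sin(2*y)/10


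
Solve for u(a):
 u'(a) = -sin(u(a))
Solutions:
 u(a) = -acos((-C1 - exp(2*a))/(C1 - exp(2*a))) + 2*pi
 u(a) = acos((-C1 - exp(2*a))/(C1 - exp(2*a)))


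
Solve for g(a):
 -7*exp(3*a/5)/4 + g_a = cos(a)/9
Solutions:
 g(a) = C1 + 35*exp(3*a/5)/12 + sin(a)/9


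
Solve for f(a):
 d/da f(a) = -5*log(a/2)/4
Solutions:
 f(a) = C1 - 5*a*log(a)/4 + 5*a*log(2)/4 + 5*a/4


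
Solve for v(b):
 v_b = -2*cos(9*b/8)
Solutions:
 v(b) = C1 - 16*sin(9*b/8)/9


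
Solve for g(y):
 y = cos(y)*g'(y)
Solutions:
 g(y) = C1 + Integral(y/cos(y), y)


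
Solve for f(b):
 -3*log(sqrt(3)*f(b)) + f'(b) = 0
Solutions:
 -2*Integral(1/(2*log(_y) + log(3)), (_y, f(b)))/3 = C1 - b


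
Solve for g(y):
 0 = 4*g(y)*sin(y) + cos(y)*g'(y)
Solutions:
 g(y) = C1*cos(y)^4


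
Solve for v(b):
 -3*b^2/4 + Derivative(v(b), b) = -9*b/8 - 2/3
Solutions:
 v(b) = C1 + b^3/4 - 9*b^2/16 - 2*b/3


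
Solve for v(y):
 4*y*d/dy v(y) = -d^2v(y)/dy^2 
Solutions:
 v(y) = C1 + C2*erf(sqrt(2)*y)


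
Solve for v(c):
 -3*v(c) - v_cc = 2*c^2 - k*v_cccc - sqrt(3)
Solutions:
 v(c) = C1*exp(-sqrt(2)*c*sqrt((1 - sqrt(12*k + 1))/k)/2) + C2*exp(sqrt(2)*c*sqrt((1 - sqrt(12*k + 1))/k)/2) + C3*exp(-sqrt(2)*c*sqrt((sqrt(12*k + 1) + 1)/k)/2) + C4*exp(sqrt(2)*c*sqrt((sqrt(12*k + 1) + 1)/k)/2) - 2*c^2/3 + 4/9 + sqrt(3)/3


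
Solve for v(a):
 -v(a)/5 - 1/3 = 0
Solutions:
 v(a) = -5/3


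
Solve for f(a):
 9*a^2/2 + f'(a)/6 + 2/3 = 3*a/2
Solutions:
 f(a) = C1 - 9*a^3 + 9*a^2/2 - 4*a


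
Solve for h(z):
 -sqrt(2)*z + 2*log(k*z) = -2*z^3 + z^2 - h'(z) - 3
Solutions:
 h(z) = C1 - z^4/2 + z^3/3 + sqrt(2)*z^2/2 - 2*z*log(k*z) - z


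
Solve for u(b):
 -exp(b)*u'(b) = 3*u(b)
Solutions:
 u(b) = C1*exp(3*exp(-b))


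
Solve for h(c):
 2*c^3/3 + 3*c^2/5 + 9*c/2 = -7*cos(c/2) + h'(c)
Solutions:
 h(c) = C1 + c^4/6 + c^3/5 + 9*c^2/4 + 14*sin(c/2)


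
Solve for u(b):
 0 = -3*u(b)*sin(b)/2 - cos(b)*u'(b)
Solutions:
 u(b) = C1*cos(b)^(3/2)


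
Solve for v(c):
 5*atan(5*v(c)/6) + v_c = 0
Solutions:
 Integral(1/atan(5*_y/6), (_y, v(c))) = C1 - 5*c


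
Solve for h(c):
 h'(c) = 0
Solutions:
 h(c) = C1


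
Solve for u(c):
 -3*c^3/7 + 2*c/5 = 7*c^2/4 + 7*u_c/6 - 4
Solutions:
 u(c) = C1 - 9*c^4/98 - c^3/2 + 6*c^2/35 + 24*c/7


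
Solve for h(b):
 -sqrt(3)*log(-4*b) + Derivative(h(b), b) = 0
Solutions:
 h(b) = C1 + sqrt(3)*b*log(-b) + sqrt(3)*b*(-1 + 2*log(2))


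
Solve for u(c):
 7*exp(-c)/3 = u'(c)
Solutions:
 u(c) = C1 - 7*exp(-c)/3


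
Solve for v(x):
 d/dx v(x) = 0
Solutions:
 v(x) = C1


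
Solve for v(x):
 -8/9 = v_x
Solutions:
 v(x) = C1 - 8*x/9


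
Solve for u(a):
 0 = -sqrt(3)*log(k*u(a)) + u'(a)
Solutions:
 li(k*u(a))/k = C1 + sqrt(3)*a


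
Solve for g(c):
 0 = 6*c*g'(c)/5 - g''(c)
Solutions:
 g(c) = C1 + C2*erfi(sqrt(15)*c/5)


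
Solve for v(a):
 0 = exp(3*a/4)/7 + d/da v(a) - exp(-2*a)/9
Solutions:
 v(a) = C1 - 4*exp(3*a/4)/21 - exp(-2*a)/18


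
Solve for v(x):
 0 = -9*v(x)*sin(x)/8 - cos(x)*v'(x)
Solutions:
 v(x) = C1*cos(x)^(9/8)


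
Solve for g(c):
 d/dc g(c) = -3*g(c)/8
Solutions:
 g(c) = C1*exp(-3*c/8)


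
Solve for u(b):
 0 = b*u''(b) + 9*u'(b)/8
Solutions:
 u(b) = C1 + C2/b^(1/8)


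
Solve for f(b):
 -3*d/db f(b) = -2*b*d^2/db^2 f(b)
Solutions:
 f(b) = C1 + C2*b^(5/2)


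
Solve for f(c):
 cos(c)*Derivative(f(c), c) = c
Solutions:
 f(c) = C1 + Integral(c/cos(c), c)


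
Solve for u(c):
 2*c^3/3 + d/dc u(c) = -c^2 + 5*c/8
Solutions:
 u(c) = C1 - c^4/6 - c^3/3 + 5*c^2/16


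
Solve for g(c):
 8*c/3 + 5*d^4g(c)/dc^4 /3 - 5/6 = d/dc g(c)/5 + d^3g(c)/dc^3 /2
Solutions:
 g(c) = C1 + C2*exp(c*(-(2*sqrt(930) + 61)^(1/3) - 1/(2*sqrt(930) + 61)^(1/3) + 2)/20)*sin(sqrt(3)*c*(-(2*sqrt(930) + 61)^(1/3) + (2*sqrt(930) + 61)^(-1/3))/20) + C3*exp(c*(-(2*sqrt(930) + 61)^(1/3) - 1/(2*sqrt(930) + 61)^(1/3) + 2)/20)*cos(sqrt(3)*c*(-(2*sqrt(930) + 61)^(1/3) + (2*sqrt(930) + 61)^(-1/3))/20) + C4*exp(c*((2*sqrt(930) + 61)^(-1/3) + 1 + (2*sqrt(930) + 61)^(1/3))/10) + 20*c^2/3 - 25*c/6


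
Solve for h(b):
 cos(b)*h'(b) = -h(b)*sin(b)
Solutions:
 h(b) = C1*cos(b)


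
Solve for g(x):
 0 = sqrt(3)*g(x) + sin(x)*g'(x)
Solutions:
 g(x) = C1*(cos(x) + 1)^(sqrt(3)/2)/(cos(x) - 1)^(sqrt(3)/2)


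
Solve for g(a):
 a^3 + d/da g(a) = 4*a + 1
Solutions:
 g(a) = C1 - a^4/4 + 2*a^2 + a


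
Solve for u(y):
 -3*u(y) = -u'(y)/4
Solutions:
 u(y) = C1*exp(12*y)


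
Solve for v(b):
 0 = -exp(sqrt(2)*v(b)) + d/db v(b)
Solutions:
 v(b) = sqrt(2)*(2*log(-1/(C1 + b)) - log(2))/4


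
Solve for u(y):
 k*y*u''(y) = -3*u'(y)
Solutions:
 u(y) = C1 + y^(((re(k) - 3)*re(k) + im(k)^2)/(re(k)^2 + im(k)^2))*(C2*sin(3*log(y)*Abs(im(k))/(re(k)^2 + im(k)^2)) + C3*cos(3*log(y)*im(k)/(re(k)^2 + im(k)^2)))


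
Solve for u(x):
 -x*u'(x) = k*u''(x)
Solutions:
 u(x) = C1 + C2*sqrt(k)*erf(sqrt(2)*x*sqrt(1/k)/2)


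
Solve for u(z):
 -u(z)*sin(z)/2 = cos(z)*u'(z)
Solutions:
 u(z) = C1*sqrt(cos(z))


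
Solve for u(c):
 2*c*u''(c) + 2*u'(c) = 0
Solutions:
 u(c) = C1 + C2*log(c)


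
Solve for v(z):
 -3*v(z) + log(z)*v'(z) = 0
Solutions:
 v(z) = C1*exp(3*li(z))


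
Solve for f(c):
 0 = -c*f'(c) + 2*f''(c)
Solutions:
 f(c) = C1 + C2*erfi(c/2)


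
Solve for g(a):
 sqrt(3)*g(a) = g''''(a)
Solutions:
 g(a) = C1*exp(-3^(1/8)*a) + C2*exp(3^(1/8)*a) + C3*sin(3^(1/8)*a) + C4*cos(3^(1/8)*a)


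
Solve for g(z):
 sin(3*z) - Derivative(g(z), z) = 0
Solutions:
 g(z) = C1 - cos(3*z)/3


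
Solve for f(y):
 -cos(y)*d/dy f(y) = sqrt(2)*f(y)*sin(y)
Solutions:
 f(y) = C1*cos(y)^(sqrt(2))


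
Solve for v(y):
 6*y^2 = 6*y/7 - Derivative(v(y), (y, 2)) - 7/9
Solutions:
 v(y) = C1 + C2*y - y^4/2 + y^3/7 - 7*y^2/18


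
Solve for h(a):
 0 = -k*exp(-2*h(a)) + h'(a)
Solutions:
 h(a) = log(-sqrt(C1 + 2*a*k))
 h(a) = log(C1 + 2*a*k)/2


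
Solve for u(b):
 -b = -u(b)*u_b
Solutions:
 u(b) = -sqrt(C1 + b^2)
 u(b) = sqrt(C1 + b^2)


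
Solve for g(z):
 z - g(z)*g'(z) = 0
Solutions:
 g(z) = -sqrt(C1 + z^2)
 g(z) = sqrt(C1 + z^2)


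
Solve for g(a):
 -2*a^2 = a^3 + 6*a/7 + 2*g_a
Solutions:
 g(a) = C1 - a^4/8 - a^3/3 - 3*a^2/14


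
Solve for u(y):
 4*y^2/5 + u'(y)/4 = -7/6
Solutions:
 u(y) = C1 - 16*y^3/15 - 14*y/3


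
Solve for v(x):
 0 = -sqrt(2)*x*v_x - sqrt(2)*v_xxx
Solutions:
 v(x) = C1 + Integral(C2*airyai(-x) + C3*airybi(-x), x)


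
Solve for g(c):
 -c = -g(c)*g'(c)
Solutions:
 g(c) = -sqrt(C1 + c^2)
 g(c) = sqrt(C1 + c^2)


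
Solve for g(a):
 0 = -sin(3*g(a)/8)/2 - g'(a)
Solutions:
 a/2 + 4*log(cos(3*g(a)/8) - 1)/3 - 4*log(cos(3*g(a)/8) + 1)/3 = C1


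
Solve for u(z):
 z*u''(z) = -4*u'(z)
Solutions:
 u(z) = C1 + C2/z^3


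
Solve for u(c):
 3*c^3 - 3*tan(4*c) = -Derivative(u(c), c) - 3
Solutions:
 u(c) = C1 - 3*c^4/4 - 3*c - 3*log(cos(4*c))/4


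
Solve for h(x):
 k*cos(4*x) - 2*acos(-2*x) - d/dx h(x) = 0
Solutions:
 h(x) = C1 + k*sin(4*x)/4 - 2*x*acos(-2*x) - sqrt(1 - 4*x^2)


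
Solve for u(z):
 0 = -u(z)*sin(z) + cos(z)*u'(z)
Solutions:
 u(z) = C1/cos(z)


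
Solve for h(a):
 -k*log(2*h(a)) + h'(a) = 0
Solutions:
 Integral(1/(log(_y) + log(2)), (_y, h(a))) = C1 + a*k


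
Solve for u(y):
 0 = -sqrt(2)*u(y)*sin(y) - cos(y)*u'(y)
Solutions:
 u(y) = C1*cos(y)^(sqrt(2))


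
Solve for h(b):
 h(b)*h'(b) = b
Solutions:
 h(b) = -sqrt(C1 + b^2)
 h(b) = sqrt(C1 + b^2)


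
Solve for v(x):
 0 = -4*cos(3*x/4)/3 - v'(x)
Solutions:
 v(x) = C1 - 16*sin(3*x/4)/9


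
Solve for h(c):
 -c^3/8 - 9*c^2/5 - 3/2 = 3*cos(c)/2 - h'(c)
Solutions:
 h(c) = C1 + c^4/32 + 3*c^3/5 + 3*c/2 + 3*sin(c)/2


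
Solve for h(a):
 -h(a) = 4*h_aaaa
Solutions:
 h(a) = (C1*sin(a/2) + C2*cos(a/2))*exp(-a/2) + (C3*sin(a/2) + C4*cos(a/2))*exp(a/2)


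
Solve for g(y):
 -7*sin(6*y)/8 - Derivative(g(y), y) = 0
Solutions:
 g(y) = C1 + 7*cos(6*y)/48


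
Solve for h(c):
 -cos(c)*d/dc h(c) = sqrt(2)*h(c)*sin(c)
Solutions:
 h(c) = C1*cos(c)^(sqrt(2))


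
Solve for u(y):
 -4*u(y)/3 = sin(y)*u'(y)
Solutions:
 u(y) = C1*(cos(y) + 1)^(2/3)/(cos(y) - 1)^(2/3)


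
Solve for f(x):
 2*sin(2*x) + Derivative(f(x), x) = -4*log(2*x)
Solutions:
 f(x) = C1 - 4*x*log(x) - 4*x*log(2) + 4*x + cos(2*x)


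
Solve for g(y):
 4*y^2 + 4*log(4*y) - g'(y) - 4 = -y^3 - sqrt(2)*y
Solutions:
 g(y) = C1 + y^4/4 + 4*y^3/3 + sqrt(2)*y^2/2 + 4*y*log(y) - 8*y + y*log(256)


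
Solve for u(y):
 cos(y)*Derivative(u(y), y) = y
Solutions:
 u(y) = C1 + Integral(y/cos(y), y)


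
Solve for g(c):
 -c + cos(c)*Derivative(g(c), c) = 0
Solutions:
 g(c) = C1 + Integral(c/cos(c), c)


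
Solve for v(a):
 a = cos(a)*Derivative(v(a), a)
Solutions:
 v(a) = C1 + Integral(a/cos(a), a)


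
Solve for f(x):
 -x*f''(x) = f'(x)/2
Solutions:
 f(x) = C1 + C2*sqrt(x)


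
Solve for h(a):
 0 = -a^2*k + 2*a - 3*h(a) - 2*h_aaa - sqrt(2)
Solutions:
 h(a) = C3*exp(-2^(2/3)*3^(1/3)*a/2) - a^2*k/3 + 2*a/3 + (C1*sin(2^(2/3)*3^(5/6)*a/4) + C2*cos(2^(2/3)*3^(5/6)*a/4))*exp(2^(2/3)*3^(1/3)*a/4) - sqrt(2)/3


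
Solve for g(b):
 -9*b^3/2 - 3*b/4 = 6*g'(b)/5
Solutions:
 g(b) = C1 - 15*b^4/16 - 5*b^2/16


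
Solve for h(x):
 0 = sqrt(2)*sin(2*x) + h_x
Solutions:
 h(x) = C1 + sqrt(2)*cos(2*x)/2


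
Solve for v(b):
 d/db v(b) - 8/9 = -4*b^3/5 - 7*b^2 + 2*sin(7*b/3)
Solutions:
 v(b) = C1 - b^4/5 - 7*b^3/3 + 8*b/9 - 6*cos(7*b/3)/7


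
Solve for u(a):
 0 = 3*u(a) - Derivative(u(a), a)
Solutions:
 u(a) = C1*exp(3*a)


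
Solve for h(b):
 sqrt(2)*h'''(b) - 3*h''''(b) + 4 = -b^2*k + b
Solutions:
 h(b) = C1 + C2*b + C3*b^2 + C4*exp(sqrt(2)*b/3) - sqrt(2)*b^5*k/120 + b^4*(-6*k + sqrt(2))/48 + b^3*(-9*sqrt(2)*k - 4*sqrt(2) + 3)/12


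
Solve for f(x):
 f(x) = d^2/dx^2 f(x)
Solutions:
 f(x) = C1*exp(-x) + C2*exp(x)


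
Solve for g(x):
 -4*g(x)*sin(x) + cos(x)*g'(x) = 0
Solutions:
 g(x) = C1/cos(x)^4


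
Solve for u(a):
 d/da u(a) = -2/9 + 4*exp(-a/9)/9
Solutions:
 u(a) = C1 - 2*a/9 - 4*exp(-a/9)


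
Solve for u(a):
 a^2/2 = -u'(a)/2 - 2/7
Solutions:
 u(a) = C1 - a^3/3 - 4*a/7


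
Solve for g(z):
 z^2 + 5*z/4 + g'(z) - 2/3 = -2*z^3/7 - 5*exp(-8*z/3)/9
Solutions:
 g(z) = C1 - z^4/14 - z^3/3 - 5*z^2/8 + 2*z/3 + 5*exp(-8*z/3)/24


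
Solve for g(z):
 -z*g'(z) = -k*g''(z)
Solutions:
 g(z) = C1 + C2*erf(sqrt(2)*z*sqrt(-1/k)/2)/sqrt(-1/k)


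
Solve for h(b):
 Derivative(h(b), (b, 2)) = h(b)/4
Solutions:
 h(b) = C1*exp(-b/2) + C2*exp(b/2)


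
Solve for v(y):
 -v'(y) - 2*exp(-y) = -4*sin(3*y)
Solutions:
 v(y) = C1 - 4*cos(3*y)/3 + 2*exp(-y)


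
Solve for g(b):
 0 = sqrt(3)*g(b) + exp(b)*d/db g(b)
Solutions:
 g(b) = C1*exp(sqrt(3)*exp(-b))


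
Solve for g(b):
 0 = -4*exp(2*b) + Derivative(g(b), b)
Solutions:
 g(b) = C1 + 2*exp(2*b)


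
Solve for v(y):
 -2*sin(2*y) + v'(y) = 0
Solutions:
 v(y) = C1 - cos(2*y)


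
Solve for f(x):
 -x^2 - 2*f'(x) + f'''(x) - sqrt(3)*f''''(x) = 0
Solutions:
 f(x) = C1 + C2*exp(x*((sqrt(237) + 80*sqrt(3)/9)^(-1/3) + 2*sqrt(3) + 3*(sqrt(237) + 80*sqrt(3)/9)^(1/3))/18)*sin(sqrt(3)*x*(-3*(sqrt(237) + 80*sqrt(3)/9)^(1/3) + (sqrt(237) + 80*sqrt(3)/9)^(-1/3))/18) + C3*exp(x*((sqrt(237) + 80*sqrt(3)/9)^(-1/3) + 2*sqrt(3) + 3*(sqrt(237) + 80*sqrt(3)/9)^(1/3))/18)*cos(sqrt(3)*x*(-3*(sqrt(237) + 80*sqrt(3)/9)^(1/3) + (sqrt(237) + 80*sqrt(3)/9)^(-1/3))/18) + C4*exp(x*(-3*(sqrt(237) + 80*sqrt(3)/9)^(1/3) - 1/(sqrt(237) + 80*sqrt(3)/9)^(1/3) + sqrt(3))/9) - x^3/6 - x/2


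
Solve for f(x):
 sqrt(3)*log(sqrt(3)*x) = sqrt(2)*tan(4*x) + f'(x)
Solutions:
 f(x) = C1 + sqrt(3)*x*(log(x) - 1) + sqrt(3)*x*log(3)/2 + sqrt(2)*log(cos(4*x))/4


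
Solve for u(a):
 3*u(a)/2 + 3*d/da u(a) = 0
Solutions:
 u(a) = C1*exp(-a/2)


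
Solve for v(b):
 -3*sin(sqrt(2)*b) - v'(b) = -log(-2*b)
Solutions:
 v(b) = C1 + b*log(-b) - b + b*log(2) + 3*sqrt(2)*cos(sqrt(2)*b)/2


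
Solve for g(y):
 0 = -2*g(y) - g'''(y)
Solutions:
 g(y) = C3*exp(-2^(1/3)*y) + (C1*sin(2^(1/3)*sqrt(3)*y/2) + C2*cos(2^(1/3)*sqrt(3)*y/2))*exp(2^(1/3)*y/2)


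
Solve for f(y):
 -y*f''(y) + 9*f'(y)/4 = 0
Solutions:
 f(y) = C1 + C2*y^(13/4)


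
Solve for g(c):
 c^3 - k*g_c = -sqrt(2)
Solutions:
 g(c) = C1 + c^4/(4*k) + sqrt(2)*c/k


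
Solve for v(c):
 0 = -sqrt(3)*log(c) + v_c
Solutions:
 v(c) = C1 + sqrt(3)*c*log(c) - sqrt(3)*c


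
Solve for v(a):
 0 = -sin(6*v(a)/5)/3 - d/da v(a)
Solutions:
 a/3 + 5*log(cos(6*v(a)/5) - 1)/12 - 5*log(cos(6*v(a)/5) + 1)/12 = C1


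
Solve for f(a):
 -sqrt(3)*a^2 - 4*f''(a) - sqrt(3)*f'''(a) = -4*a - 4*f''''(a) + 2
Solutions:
 f(a) = C1 + C2*a + C3*exp(a*(sqrt(3) + sqrt(67))/8) + C4*exp(a*(-sqrt(67) + sqrt(3))/8) - sqrt(3)*a^4/48 + 11*a^3/48 + a^2*(-27*sqrt(3) - 16)/64


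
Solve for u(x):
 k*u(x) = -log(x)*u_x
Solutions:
 u(x) = C1*exp(-k*li(x))


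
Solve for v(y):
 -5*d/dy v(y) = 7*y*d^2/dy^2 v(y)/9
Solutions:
 v(y) = C1 + C2/y^(38/7)


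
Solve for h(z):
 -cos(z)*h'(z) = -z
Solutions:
 h(z) = C1 + Integral(z/cos(z), z)


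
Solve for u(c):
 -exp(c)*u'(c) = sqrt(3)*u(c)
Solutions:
 u(c) = C1*exp(sqrt(3)*exp(-c))


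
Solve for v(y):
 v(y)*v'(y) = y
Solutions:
 v(y) = -sqrt(C1 + y^2)
 v(y) = sqrt(C1 + y^2)


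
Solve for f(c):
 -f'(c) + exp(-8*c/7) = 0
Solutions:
 f(c) = C1 - 7*exp(-8*c/7)/8


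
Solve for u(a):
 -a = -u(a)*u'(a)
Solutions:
 u(a) = -sqrt(C1 + a^2)
 u(a) = sqrt(C1 + a^2)


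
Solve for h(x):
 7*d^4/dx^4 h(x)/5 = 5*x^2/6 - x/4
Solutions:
 h(x) = C1 + C2*x + C3*x^2 + C4*x^3 + 5*x^6/3024 - x^5/672


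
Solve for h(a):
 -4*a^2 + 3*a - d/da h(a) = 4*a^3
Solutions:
 h(a) = C1 - a^4 - 4*a^3/3 + 3*a^2/2


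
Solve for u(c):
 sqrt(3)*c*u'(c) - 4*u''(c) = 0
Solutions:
 u(c) = C1 + C2*erfi(sqrt(2)*3^(1/4)*c/4)


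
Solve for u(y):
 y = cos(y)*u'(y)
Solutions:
 u(y) = C1 + Integral(y/cos(y), y)


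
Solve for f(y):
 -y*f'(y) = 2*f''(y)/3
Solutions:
 f(y) = C1 + C2*erf(sqrt(3)*y/2)


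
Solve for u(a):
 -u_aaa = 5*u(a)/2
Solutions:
 u(a) = C3*exp(-2^(2/3)*5^(1/3)*a/2) + (C1*sin(2^(2/3)*sqrt(3)*5^(1/3)*a/4) + C2*cos(2^(2/3)*sqrt(3)*5^(1/3)*a/4))*exp(2^(2/3)*5^(1/3)*a/4)


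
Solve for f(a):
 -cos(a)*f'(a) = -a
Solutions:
 f(a) = C1 + Integral(a/cos(a), a)


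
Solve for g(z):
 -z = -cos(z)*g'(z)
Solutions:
 g(z) = C1 + Integral(z/cos(z), z)


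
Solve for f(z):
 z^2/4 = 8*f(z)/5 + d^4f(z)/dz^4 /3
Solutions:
 f(z) = 5*z^2/32 + (C1*sin(5^(3/4)*6^(1/4)*z/5) + C2*cos(5^(3/4)*6^(1/4)*z/5))*exp(-5^(3/4)*6^(1/4)*z/5) + (C3*sin(5^(3/4)*6^(1/4)*z/5) + C4*cos(5^(3/4)*6^(1/4)*z/5))*exp(5^(3/4)*6^(1/4)*z/5)


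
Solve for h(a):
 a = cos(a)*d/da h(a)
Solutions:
 h(a) = C1 + Integral(a/cos(a), a)


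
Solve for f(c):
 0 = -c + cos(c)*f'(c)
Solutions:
 f(c) = C1 + Integral(c/cos(c), c)


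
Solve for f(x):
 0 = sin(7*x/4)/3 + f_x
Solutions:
 f(x) = C1 + 4*cos(7*x/4)/21


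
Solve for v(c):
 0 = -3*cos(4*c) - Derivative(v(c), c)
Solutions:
 v(c) = C1 - 3*sin(4*c)/4


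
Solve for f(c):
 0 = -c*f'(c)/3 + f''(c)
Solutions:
 f(c) = C1 + C2*erfi(sqrt(6)*c/6)


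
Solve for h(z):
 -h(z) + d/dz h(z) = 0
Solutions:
 h(z) = C1*exp(z)


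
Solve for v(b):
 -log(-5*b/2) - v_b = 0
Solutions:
 v(b) = C1 - b*log(-b) + b*(-log(5) + log(2) + 1)


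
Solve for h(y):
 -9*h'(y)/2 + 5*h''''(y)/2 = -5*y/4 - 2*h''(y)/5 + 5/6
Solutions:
 h(y) = C1 + C2*exp(-y*(-8*18^(1/3)/(2025 + sqrt(4101393))^(1/3) + 12^(1/3)*(2025 + sqrt(4101393))^(1/3))/60)*sin(2^(1/3)*3^(1/6)*y*(24/(2025 + sqrt(4101393))^(1/3) + 2^(1/3)*3^(2/3)*(2025 + sqrt(4101393))^(1/3))/60) + C3*exp(-y*(-8*18^(1/3)/(2025 + sqrt(4101393))^(1/3) + 12^(1/3)*(2025 + sqrt(4101393))^(1/3))/60)*cos(2^(1/3)*3^(1/6)*y*(24/(2025 + sqrt(4101393))^(1/3) + 2^(1/3)*3^(2/3)*(2025 + sqrt(4101393))^(1/3))/60) + C4*exp(y*(-8*18^(1/3)/(2025 + sqrt(4101393))^(1/3) + 12^(1/3)*(2025 + sqrt(4101393))^(1/3))/30) + 5*y^2/36 - 13*y/81


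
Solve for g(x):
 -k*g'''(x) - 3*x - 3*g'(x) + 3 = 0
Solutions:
 g(x) = C1 + C2*exp(-sqrt(3)*x*sqrt(-1/k)) + C3*exp(sqrt(3)*x*sqrt(-1/k)) - x^2/2 + x


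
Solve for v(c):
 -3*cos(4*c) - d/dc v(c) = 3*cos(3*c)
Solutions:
 v(c) = C1 - sin(3*c) - 3*sin(4*c)/4


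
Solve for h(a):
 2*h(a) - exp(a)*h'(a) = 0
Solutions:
 h(a) = C1*exp(-2*exp(-a))


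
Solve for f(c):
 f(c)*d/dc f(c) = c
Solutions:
 f(c) = -sqrt(C1 + c^2)
 f(c) = sqrt(C1 + c^2)


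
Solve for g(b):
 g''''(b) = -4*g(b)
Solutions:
 g(b) = (C1*sin(b) + C2*cos(b))*exp(-b) + (C3*sin(b) + C4*cos(b))*exp(b)


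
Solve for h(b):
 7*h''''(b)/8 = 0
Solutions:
 h(b) = C1 + C2*b + C3*b^2 + C4*b^3


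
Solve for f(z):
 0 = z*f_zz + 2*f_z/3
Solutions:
 f(z) = C1 + C2*z^(1/3)


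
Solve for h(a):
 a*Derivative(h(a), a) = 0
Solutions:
 h(a) = C1


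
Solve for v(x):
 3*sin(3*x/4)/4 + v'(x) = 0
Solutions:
 v(x) = C1 + cos(3*x/4)


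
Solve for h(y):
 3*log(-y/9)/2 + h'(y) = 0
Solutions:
 h(y) = C1 - 3*y*log(-y)/2 + y*(3/2 + 3*log(3))


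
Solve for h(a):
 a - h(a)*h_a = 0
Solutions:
 h(a) = -sqrt(C1 + a^2)
 h(a) = sqrt(C1 + a^2)


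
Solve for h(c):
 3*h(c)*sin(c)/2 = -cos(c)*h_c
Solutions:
 h(c) = C1*cos(c)^(3/2)


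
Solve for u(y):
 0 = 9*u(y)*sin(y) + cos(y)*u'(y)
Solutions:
 u(y) = C1*cos(y)^9


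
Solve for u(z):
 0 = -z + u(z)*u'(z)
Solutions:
 u(z) = -sqrt(C1 + z^2)
 u(z) = sqrt(C1 + z^2)


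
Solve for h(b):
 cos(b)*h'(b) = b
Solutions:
 h(b) = C1 + Integral(b/cos(b), b)


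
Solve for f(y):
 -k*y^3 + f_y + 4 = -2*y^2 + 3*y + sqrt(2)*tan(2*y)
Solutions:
 f(y) = C1 + k*y^4/4 - 2*y^3/3 + 3*y^2/2 - 4*y - sqrt(2)*log(cos(2*y))/2


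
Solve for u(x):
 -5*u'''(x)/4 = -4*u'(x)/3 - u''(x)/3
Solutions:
 u(x) = C1 + C2*exp(2*x*(1 - sqrt(61))/15) + C3*exp(2*x*(1 + sqrt(61))/15)


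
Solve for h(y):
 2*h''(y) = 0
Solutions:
 h(y) = C1 + C2*y


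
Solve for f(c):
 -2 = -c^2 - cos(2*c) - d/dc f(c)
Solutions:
 f(c) = C1 - c^3/3 + 2*c - sin(2*c)/2


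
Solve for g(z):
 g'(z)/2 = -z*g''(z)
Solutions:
 g(z) = C1 + C2*sqrt(z)


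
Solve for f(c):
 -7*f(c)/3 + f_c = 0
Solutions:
 f(c) = C1*exp(7*c/3)


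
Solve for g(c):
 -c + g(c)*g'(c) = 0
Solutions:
 g(c) = -sqrt(C1 + c^2)
 g(c) = sqrt(C1 + c^2)


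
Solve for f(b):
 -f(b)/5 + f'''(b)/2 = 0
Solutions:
 f(b) = C3*exp(2^(1/3)*5^(2/3)*b/5) + (C1*sin(2^(1/3)*sqrt(3)*5^(2/3)*b/10) + C2*cos(2^(1/3)*sqrt(3)*5^(2/3)*b/10))*exp(-2^(1/3)*5^(2/3)*b/10)


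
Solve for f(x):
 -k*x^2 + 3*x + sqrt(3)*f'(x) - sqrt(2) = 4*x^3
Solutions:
 f(x) = C1 + sqrt(3)*k*x^3/9 + sqrt(3)*x^4/3 - sqrt(3)*x^2/2 + sqrt(6)*x/3


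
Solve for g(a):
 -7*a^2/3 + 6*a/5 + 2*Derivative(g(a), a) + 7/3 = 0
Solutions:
 g(a) = C1 + 7*a^3/18 - 3*a^2/10 - 7*a/6


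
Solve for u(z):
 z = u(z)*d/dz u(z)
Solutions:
 u(z) = -sqrt(C1 + z^2)
 u(z) = sqrt(C1 + z^2)


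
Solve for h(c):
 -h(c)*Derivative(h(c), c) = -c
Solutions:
 h(c) = -sqrt(C1 + c^2)
 h(c) = sqrt(C1 + c^2)


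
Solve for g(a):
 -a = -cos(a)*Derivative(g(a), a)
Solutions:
 g(a) = C1 + Integral(a/cos(a), a)


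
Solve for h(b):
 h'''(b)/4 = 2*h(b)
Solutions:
 h(b) = C3*exp(2*b) + (C1*sin(sqrt(3)*b) + C2*cos(sqrt(3)*b))*exp(-b)


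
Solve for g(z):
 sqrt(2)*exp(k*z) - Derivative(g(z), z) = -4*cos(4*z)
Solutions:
 g(z) = C1 + sin(4*z) + sqrt(2)*exp(k*z)/k


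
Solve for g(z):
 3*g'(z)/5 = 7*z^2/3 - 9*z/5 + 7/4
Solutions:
 g(z) = C1 + 35*z^3/27 - 3*z^2/2 + 35*z/12


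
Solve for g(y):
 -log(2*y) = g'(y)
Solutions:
 g(y) = C1 - y*log(y) - y*log(2) + y


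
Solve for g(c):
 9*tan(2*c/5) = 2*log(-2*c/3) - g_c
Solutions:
 g(c) = C1 + 2*c*log(-c) - 2*c*log(3) - 2*c + 2*c*log(2) + 45*log(cos(2*c/5))/2


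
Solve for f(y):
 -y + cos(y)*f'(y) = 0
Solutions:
 f(y) = C1 + Integral(y/cos(y), y)


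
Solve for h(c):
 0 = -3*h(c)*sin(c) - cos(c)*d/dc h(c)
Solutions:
 h(c) = C1*cos(c)^3


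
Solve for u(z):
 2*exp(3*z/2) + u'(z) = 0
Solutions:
 u(z) = C1 - 4*exp(3*z/2)/3


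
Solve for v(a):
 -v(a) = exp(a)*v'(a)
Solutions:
 v(a) = C1*exp(exp(-a))


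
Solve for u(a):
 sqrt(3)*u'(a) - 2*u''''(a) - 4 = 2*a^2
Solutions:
 u(a) = C1 + C4*exp(2^(2/3)*3^(1/6)*a/2) + 2*sqrt(3)*a^3/9 + 4*sqrt(3)*a/3 + (C2*sin(6^(2/3)*a/4) + C3*cos(6^(2/3)*a/4))*exp(-2^(2/3)*3^(1/6)*a/4)


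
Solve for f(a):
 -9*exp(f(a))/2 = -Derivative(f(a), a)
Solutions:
 f(a) = log(-1/(C1 + 9*a)) + log(2)


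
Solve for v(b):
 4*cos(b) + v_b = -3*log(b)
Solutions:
 v(b) = C1 - 3*b*log(b) + 3*b - 4*sin(b)


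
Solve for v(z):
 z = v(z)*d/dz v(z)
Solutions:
 v(z) = -sqrt(C1 + z^2)
 v(z) = sqrt(C1 + z^2)


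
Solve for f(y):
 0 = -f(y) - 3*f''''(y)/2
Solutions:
 f(y) = (C1*sin(6^(3/4)*y/6) + C2*cos(6^(3/4)*y/6))*exp(-6^(3/4)*y/6) + (C3*sin(6^(3/4)*y/6) + C4*cos(6^(3/4)*y/6))*exp(6^(3/4)*y/6)


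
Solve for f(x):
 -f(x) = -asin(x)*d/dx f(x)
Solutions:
 f(x) = C1*exp(Integral(1/asin(x), x))


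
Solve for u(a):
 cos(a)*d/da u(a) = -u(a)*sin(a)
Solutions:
 u(a) = C1*cos(a)


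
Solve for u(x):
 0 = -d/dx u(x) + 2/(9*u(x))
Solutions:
 u(x) = -sqrt(C1 + 4*x)/3
 u(x) = sqrt(C1 + 4*x)/3


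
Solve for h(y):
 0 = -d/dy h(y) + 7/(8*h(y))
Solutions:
 h(y) = -sqrt(C1 + 7*y)/2
 h(y) = sqrt(C1 + 7*y)/2


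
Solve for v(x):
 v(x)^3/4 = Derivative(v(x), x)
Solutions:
 v(x) = -sqrt(2)*sqrt(-1/(C1 + x))
 v(x) = sqrt(2)*sqrt(-1/(C1 + x))


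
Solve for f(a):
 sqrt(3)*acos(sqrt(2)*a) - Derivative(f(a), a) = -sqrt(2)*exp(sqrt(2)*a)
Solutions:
 f(a) = C1 + sqrt(3)*(a*acos(sqrt(2)*a) - sqrt(2)*sqrt(1 - 2*a^2)/2) + exp(sqrt(2)*a)


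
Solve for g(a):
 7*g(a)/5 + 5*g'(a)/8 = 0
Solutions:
 g(a) = C1*exp(-56*a/25)


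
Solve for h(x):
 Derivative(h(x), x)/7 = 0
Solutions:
 h(x) = C1


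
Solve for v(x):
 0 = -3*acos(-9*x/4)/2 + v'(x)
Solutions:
 v(x) = C1 + 3*x*acos(-9*x/4)/2 + sqrt(16 - 81*x^2)/6


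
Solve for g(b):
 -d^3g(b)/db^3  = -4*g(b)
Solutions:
 g(b) = C3*exp(2^(2/3)*b) + (C1*sin(2^(2/3)*sqrt(3)*b/2) + C2*cos(2^(2/3)*sqrt(3)*b/2))*exp(-2^(2/3)*b/2)


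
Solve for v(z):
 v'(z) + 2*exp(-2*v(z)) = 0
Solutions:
 v(z) = log(-sqrt(C1 - 4*z))
 v(z) = log(C1 - 4*z)/2


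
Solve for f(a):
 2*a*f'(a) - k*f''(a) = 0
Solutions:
 f(a) = C1 + C2*erf(a*sqrt(-1/k))/sqrt(-1/k)


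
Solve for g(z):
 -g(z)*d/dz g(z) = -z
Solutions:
 g(z) = -sqrt(C1 + z^2)
 g(z) = sqrt(C1 + z^2)


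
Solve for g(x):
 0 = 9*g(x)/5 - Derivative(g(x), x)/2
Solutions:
 g(x) = C1*exp(18*x/5)


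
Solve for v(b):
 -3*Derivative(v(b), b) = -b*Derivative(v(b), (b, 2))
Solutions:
 v(b) = C1 + C2*b^4


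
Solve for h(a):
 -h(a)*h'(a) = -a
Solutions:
 h(a) = -sqrt(C1 + a^2)
 h(a) = sqrt(C1 + a^2)


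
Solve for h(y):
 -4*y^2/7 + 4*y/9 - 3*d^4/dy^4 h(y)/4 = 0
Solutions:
 h(y) = C1 + C2*y + C3*y^2 + C4*y^3 - 2*y^6/945 + 2*y^5/405


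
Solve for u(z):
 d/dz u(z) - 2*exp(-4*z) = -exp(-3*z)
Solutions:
 u(z) = C1 + exp(-3*z)/3 - exp(-4*z)/2


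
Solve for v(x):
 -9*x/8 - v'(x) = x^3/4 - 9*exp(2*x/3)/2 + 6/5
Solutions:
 v(x) = C1 - x^4/16 - 9*x^2/16 - 6*x/5 + 27*exp(2*x/3)/4


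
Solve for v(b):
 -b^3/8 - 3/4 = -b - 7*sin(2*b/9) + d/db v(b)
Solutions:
 v(b) = C1 - b^4/32 + b^2/2 - 3*b/4 - 63*cos(2*b/9)/2


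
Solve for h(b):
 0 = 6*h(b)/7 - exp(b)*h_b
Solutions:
 h(b) = C1*exp(-6*exp(-b)/7)


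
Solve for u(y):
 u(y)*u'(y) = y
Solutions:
 u(y) = -sqrt(C1 + y^2)
 u(y) = sqrt(C1 + y^2)


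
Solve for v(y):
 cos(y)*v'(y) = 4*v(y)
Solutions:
 v(y) = C1*(sin(y)^2 + 2*sin(y) + 1)/(sin(y)^2 - 2*sin(y) + 1)


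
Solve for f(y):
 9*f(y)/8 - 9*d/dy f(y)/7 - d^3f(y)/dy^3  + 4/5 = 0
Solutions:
 f(y) = C1*exp(-y*(-8*3^(2/3)*98^(1/3)/(147 + sqrt(26985))^(1/3) + 84^(1/3)*(147 + sqrt(26985))^(1/3))/56)*sin(3^(1/6)*y*(24*98^(1/3)/(147 + sqrt(26985))^(1/3) + 28^(1/3)*3^(2/3)*(147 + sqrt(26985))^(1/3))/56) + C2*exp(-y*(-8*3^(2/3)*98^(1/3)/(147 + sqrt(26985))^(1/3) + 84^(1/3)*(147 + sqrt(26985))^(1/3))/56)*cos(3^(1/6)*y*(24*98^(1/3)/(147 + sqrt(26985))^(1/3) + 28^(1/3)*3^(2/3)*(147 + sqrt(26985))^(1/3))/56) + C3*exp(y*(-8*3^(2/3)*98^(1/3)/(147 + sqrt(26985))^(1/3) + 84^(1/3)*(147 + sqrt(26985))^(1/3))/28) - 32/45


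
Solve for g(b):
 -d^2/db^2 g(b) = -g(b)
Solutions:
 g(b) = C1*exp(-b) + C2*exp(b)


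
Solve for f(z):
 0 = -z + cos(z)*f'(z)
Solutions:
 f(z) = C1 + Integral(z/cos(z), z)


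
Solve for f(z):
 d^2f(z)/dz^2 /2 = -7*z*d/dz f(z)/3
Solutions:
 f(z) = C1 + C2*erf(sqrt(21)*z/3)


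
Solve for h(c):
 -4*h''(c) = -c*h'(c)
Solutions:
 h(c) = C1 + C2*erfi(sqrt(2)*c/4)


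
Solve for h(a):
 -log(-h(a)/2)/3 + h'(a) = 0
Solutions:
 -3*Integral(1/(log(-_y) - log(2)), (_y, h(a))) = C1 - a


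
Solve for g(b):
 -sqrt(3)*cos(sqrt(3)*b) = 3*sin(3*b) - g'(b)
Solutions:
 g(b) = C1 + sin(sqrt(3)*b) - cos(3*b)


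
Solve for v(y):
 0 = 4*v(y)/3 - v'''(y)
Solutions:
 v(y) = C3*exp(6^(2/3)*y/3) + (C1*sin(2^(2/3)*3^(1/6)*y/2) + C2*cos(2^(2/3)*3^(1/6)*y/2))*exp(-6^(2/3)*y/6)
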